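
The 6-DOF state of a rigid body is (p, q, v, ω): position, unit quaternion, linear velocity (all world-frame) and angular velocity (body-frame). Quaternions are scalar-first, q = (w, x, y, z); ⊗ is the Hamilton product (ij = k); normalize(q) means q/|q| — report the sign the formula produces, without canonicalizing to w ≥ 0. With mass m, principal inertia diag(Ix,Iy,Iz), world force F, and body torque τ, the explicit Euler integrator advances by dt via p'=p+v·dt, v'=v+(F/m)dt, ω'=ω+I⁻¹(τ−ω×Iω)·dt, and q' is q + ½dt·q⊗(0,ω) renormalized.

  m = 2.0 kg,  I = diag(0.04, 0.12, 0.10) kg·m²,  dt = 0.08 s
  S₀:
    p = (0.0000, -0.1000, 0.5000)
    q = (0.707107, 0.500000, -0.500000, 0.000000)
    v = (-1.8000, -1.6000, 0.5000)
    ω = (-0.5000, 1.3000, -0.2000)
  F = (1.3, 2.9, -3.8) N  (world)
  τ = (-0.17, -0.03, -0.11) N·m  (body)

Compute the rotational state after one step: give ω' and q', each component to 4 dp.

ω' = (-0.8504, 1.2840, -0.2464)
q' = (0.7419, 0.4891, -0.4585, 0.0103)

(τ − ω×Iω)/I = (-4.3800, -0.2000, -0.5800)
ω' = ω + α·dt = (-0.8504, 1.2840, -0.2464)
2q̇ = q⊗(0,ω) = (0.9000000, -0.2535535, 1.0192391, 0.2585786)
q' = normalize(q + ½dt·q⊗(0,ω)) = (0.7419, 0.4891, -0.4585, 0.0103)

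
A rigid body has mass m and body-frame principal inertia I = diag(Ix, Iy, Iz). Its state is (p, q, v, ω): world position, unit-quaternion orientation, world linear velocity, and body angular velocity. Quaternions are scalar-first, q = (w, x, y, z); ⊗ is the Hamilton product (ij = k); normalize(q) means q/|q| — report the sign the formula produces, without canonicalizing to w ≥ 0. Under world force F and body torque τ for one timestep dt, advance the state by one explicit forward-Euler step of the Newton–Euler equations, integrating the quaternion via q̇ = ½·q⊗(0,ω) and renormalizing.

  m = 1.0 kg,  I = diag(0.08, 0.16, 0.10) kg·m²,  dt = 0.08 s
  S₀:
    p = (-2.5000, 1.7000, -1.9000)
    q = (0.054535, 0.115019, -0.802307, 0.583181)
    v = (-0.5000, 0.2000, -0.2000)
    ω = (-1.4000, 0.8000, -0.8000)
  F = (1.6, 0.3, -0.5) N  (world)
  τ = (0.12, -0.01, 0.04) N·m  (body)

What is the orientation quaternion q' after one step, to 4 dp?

q⊗(0,ω) = (1.2694170, 0.0989518, -0.6808102, -1.0748426)
updated quaternion q' = (0.1050, 0.1187, -0.8274, 0.5388)

q' = (0.1050, 0.1187, -0.8274, 0.5388)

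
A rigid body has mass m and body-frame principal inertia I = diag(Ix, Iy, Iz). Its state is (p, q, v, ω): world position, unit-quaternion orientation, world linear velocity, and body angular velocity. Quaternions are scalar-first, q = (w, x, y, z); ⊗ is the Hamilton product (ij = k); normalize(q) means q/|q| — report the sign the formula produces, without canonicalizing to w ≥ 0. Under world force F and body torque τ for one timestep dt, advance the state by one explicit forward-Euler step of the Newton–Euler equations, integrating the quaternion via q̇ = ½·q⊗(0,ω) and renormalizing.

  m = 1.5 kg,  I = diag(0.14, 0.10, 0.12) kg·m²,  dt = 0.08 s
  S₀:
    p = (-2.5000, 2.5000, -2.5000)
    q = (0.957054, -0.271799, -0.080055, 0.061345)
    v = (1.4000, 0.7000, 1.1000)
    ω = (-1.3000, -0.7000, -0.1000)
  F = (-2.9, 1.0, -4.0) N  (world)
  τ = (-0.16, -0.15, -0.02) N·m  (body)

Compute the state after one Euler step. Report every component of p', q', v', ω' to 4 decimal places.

p' = (-2.3880, 2.5560, -2.4120)
q' = (0.9393, -0.3190, -0.1109, 0.0609)
v' = (1.2453, 0.7533, 0.8867)
ω' = (-1.3922, -0.8221, -0.0891)

a = F/m = (-1.9333, 0.6667, -2.6667)
new position p' = (-2.3880, 2.5560, -2.4120)
new velocity v' = (1.2453, 0.7533, 0.8867)
angular accel α = (-1.1529, -1.5260, 0.1367)
ω' = ω + α·dt = (-1.3922, -0.8221, -0.0891)
2q̇ = q⊗(0,ω) = (-0.4032427, -1.1932232, -0.7768662, -0.0095176)
updated quaternion q' = (0.9393, -0.3190, -0.1109, 0.0609)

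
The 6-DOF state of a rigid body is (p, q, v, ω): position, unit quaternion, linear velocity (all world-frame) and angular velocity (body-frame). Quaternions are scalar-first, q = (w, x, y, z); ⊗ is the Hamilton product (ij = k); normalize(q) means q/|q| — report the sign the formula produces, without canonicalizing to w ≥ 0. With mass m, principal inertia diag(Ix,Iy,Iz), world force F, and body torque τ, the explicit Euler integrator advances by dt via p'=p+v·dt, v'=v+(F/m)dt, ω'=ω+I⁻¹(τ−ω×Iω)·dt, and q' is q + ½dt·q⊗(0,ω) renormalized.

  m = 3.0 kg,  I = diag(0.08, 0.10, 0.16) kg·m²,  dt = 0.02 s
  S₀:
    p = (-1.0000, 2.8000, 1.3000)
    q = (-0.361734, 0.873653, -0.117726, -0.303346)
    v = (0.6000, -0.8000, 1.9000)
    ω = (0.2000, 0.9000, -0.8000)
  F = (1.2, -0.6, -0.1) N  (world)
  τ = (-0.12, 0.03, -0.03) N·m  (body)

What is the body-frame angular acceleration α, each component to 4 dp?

gyro term ω×Iω = (-0.0432, 0.0128, 0.0036)
angular accel α = (-0.9600, 0.1720, -0.2100)

α = (-0.9600, 0.1720, -0.2100)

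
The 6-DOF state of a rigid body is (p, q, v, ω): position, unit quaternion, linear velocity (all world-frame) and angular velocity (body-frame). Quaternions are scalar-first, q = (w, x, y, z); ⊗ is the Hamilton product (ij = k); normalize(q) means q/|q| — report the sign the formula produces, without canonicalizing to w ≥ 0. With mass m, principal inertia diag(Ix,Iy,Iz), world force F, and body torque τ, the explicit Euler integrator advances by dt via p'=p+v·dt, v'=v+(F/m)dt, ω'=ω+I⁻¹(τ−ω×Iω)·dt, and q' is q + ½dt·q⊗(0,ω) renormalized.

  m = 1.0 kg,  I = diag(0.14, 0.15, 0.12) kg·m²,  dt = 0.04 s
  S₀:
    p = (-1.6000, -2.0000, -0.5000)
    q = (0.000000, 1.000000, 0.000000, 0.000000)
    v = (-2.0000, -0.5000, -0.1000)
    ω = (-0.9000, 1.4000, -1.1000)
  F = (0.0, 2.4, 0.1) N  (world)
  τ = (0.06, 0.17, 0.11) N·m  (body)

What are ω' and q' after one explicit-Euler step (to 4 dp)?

ω' = (-0.8961, 1.4401, -1.0591)
q' = (0.0180, 0.9992, 0.0220, 0.0280)

precession coupling ω×(Iω) = (0.0462, 0.0198, -0.0126)
angular accel α = (0.0986, 1.0013, 1.0217)
ω' = ω + α·dt = (-0.8961, 1.4401, -1.0591)
q⊗(0,ω) = (0.9000000, 0.0000000, 1.1000000, 1.4000000)
q' = normalize(q + ½dt·q⊗(0,ω)) = (0.0180, 0.9992, 0.0220, 0.0280)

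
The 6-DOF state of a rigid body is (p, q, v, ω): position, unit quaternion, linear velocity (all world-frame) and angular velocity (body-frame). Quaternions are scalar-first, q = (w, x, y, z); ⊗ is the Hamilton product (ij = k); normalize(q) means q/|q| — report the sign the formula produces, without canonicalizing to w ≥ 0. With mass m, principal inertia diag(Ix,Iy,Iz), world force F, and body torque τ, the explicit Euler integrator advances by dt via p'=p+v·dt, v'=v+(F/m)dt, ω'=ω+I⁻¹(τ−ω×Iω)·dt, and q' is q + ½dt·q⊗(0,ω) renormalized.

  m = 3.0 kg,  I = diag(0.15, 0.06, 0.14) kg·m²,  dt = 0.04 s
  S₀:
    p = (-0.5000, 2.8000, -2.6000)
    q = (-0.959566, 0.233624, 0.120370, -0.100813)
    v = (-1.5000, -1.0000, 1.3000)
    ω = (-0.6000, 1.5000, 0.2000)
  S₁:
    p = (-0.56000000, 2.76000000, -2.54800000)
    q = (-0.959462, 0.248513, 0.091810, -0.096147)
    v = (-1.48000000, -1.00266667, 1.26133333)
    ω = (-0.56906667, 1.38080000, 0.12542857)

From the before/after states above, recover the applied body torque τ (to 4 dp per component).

rate change Δω = (0.03093333, -0.11920000, -0.07457143)
precession coupling = (0.0240, -0.0012, 0.0810)
I·α + gyro = (0.1400, -0.1800, -0.1800)

τ = (0.1400, -0.1800, -0.1800)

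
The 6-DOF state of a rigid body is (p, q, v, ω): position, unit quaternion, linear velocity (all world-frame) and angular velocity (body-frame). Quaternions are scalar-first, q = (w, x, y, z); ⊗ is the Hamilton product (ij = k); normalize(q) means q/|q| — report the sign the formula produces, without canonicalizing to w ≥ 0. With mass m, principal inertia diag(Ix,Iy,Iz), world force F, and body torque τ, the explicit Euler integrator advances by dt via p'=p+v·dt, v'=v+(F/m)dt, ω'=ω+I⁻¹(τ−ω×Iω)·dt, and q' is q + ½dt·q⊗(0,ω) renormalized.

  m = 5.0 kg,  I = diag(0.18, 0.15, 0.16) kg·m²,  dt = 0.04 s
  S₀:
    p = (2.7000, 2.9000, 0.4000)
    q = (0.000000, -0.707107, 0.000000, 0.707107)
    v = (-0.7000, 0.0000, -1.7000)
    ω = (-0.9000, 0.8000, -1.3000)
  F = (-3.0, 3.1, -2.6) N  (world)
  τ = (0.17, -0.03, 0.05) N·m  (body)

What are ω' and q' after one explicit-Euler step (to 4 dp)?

ω' = (-0.8599, 0.7858, -1.2929)
q' = (0.0057, -0.7180, -0.0311, 0.6954)

angular accel α = (1.0022, -0.3560, 0.1775)
ω + α·dt = (-0.8599, 0.7858, -1.2929)
2q̇ = q⊗(0,ω) = (0.2828428, -0.5656856, -1.5556354, -0.5656856)
q' = normalize(q + ½dt·q⊗(0,ω)) = (0.0057, -0.7180, -0.0311, 0.6954)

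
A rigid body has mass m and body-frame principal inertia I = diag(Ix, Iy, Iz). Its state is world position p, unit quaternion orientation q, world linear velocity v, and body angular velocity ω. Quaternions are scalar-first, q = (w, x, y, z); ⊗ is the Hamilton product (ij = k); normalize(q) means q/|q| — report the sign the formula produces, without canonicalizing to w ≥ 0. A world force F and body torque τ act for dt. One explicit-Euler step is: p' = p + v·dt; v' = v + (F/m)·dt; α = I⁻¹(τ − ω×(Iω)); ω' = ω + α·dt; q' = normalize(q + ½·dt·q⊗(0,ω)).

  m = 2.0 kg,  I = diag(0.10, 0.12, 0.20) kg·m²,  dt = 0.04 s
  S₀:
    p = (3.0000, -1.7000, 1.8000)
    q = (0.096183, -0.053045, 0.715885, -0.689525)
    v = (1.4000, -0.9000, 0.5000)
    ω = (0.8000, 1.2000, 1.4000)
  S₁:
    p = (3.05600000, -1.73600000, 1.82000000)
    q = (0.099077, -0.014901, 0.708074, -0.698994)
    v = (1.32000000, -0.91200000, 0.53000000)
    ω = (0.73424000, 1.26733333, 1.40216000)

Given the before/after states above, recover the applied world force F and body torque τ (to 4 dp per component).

Δv = v₁−v₀ = (-0.08000000, -0.01200000, 0.03000000)
F = m·Δv/dt = (-4.0000, -0.6000, 1.5000)
Δω = ω₁−ω₀ = (-0.06576000, 0.06733333, 0.00216000)
gyro term ω₀×Iω₀ = (0.1344, -0.1120, 0.0192)
τ = I·(Δω/dt) + ω₀×(Iω₀) = (-0.0300, 0.0900, 0.0300)

F = (-4.0000, -0.6000, 1.5000)
τ = (-0.0300, 0.0900, 0.0300)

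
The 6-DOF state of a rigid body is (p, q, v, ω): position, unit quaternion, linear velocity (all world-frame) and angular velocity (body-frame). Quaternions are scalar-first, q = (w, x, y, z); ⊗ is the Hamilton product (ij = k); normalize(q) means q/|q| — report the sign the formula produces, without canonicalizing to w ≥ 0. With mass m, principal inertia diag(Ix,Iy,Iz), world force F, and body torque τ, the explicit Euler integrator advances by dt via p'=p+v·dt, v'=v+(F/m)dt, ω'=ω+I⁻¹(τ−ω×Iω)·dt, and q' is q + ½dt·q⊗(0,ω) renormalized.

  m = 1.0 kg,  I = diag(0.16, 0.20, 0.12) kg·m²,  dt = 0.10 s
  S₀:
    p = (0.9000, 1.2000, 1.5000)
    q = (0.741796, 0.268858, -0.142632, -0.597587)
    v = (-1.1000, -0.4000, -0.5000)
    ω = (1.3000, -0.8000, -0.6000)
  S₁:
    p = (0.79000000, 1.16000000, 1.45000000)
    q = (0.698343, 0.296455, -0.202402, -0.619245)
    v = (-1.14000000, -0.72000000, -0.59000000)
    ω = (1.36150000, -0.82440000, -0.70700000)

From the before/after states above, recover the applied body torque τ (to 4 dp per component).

τ = (0.0600, -0.0800, -0.1700)

Δω = ω₁−ω₀ = (0.06150000, -0.02440000, -0.10700000)
τ = I·(Δω/dt) + ω₀×(Iω₀) = (0.0600, -0.0800, -0.1700)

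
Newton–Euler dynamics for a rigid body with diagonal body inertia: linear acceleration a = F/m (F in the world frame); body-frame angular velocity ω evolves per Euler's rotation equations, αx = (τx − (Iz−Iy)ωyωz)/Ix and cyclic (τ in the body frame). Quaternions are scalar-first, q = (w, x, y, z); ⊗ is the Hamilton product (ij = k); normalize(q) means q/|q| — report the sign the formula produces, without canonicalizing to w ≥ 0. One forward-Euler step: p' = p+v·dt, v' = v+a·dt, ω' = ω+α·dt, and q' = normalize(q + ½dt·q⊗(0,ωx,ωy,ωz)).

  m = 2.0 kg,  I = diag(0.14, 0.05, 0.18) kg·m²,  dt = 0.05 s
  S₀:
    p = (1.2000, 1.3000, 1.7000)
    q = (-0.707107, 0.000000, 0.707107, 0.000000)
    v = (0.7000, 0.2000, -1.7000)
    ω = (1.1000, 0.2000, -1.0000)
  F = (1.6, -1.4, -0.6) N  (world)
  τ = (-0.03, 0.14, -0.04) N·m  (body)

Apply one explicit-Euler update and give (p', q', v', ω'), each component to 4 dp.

p' = (1.2350, 1.3100, 1.6150)
q' = (-0.7101, -0.0371, 0.7031, -0.0018)
v' = (0.7400, 0.1650, -1.7150)
ω' = (1.0986, 0.2960, -1.0056)

gyro term ω×Iω = (-0.0260, 0.0440, -0.0198)
angular accel α = (-0.0286, 1.9200, -0.1122)
ω + α·dt = (1.0986, 0.2960, -1.0056)
q⊗(0,ω) = (-0.1414214, -1.4849247, -0.1414214, -0.0707107)
q + ½dt·q⊗(0,ω), renormalized = (-0.7101, -0.0371, 0.7031, -0.0018)
linear accel F/m = (0.8000, -0.7000, -0.3000)
p + v·dt = (1.2350, 1.3100, 1.6150)
v + (F/m)dt = (0.7400, 0.1650, -1.7150)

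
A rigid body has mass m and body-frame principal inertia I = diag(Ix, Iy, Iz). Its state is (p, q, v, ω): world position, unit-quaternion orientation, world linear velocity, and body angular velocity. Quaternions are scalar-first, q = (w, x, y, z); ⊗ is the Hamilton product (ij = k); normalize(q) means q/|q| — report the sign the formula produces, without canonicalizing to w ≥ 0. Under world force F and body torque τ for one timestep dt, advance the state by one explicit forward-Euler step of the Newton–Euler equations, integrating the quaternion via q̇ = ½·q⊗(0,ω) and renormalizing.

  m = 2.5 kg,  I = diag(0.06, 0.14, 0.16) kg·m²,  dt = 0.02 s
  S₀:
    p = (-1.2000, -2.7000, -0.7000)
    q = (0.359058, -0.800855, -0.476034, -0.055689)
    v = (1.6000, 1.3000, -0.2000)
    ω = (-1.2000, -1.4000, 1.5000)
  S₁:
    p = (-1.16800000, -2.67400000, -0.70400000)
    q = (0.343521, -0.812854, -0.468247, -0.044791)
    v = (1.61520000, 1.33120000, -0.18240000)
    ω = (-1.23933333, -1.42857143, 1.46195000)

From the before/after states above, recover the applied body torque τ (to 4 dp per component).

τ = (-0.1600, -0.0200, -0.1700)

rate change Δω = (-0.03933333, -0.02857143, -0.03805000)
precession coupling = (-0.0420, 0.1800, 0.1344)
τ = I·(Δω/dt) + ω₀×(Iω₀) = (-0.1600, -0.0200, -0.1700)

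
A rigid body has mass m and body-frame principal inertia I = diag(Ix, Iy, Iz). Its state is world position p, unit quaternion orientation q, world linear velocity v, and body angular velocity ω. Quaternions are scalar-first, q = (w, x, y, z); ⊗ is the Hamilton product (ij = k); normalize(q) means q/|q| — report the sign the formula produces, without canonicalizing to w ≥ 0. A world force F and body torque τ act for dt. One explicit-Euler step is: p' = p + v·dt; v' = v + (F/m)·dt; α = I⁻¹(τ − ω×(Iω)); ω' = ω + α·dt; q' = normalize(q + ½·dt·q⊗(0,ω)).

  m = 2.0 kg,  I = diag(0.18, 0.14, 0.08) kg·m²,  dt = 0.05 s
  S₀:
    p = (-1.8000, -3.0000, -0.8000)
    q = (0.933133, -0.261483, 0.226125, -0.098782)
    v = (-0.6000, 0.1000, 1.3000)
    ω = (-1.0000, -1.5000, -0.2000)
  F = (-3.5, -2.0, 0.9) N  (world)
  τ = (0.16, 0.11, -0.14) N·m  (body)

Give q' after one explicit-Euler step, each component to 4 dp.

q⊗(0,ω) = (0.0579481, -1.1265310, -1.3532141, 0.4317229)
q + ½dt·q⊗(0,ω), renormalized = (0.9336, -0.2893, 0.1921, -0.0879)

q' = (0.9336, -0.2893, 0.1921, -0.0879)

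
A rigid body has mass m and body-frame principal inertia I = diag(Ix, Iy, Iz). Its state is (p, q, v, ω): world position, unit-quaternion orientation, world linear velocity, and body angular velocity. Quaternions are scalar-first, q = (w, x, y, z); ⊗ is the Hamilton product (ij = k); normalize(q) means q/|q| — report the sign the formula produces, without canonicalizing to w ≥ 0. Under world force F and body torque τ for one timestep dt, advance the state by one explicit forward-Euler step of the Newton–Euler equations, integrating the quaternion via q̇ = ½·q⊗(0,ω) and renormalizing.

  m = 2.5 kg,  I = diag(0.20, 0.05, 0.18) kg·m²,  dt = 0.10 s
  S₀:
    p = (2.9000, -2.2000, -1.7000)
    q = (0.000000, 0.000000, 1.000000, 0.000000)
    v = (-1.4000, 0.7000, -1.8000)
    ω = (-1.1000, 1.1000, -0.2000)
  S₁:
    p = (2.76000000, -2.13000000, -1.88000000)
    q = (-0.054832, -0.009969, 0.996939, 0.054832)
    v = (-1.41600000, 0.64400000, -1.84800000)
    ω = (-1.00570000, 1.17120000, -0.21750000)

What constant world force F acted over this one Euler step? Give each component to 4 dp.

F = (-0.4000, -1.4000, -1.2000)

velocity change Δv = (-0.01600000, -0.05600000, -0.04800000)
m·(v₁−v₀)/dt = (-0.4000, -1.4000, -1.2000)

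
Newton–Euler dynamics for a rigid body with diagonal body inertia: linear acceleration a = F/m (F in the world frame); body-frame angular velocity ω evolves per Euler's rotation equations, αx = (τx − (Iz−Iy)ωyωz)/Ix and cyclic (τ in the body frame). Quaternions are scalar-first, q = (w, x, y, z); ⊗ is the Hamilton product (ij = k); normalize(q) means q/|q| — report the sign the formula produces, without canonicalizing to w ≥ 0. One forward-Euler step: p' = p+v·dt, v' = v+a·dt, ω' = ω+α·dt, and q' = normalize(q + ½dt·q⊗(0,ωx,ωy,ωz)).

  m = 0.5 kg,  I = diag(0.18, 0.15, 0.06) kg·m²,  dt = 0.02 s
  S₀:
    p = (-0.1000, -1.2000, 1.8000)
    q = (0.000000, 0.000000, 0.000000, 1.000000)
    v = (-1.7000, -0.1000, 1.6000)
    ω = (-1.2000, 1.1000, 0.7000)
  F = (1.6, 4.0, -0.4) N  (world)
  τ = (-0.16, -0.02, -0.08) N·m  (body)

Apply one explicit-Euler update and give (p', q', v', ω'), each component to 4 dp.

p' = (-0.1340, -1.2020, 1.8320)
q' = (-0.0070, -0.0110, -0.0120, 0.9998)
v' = (-1.6360, 0.0600, 1.5840)
ω' = (-1.2101, 1.1108, 0.6601)

new position p' = (-0.1340, -1.2020, 1.8320)
v + (F/m)dt = (-1.6360, 0.0600, 1.5840)
precession coupling ω×(Iω) = (-0.0693, -0.1008, 0.0396)
α = I⁻¹(τ − ω×Iω) = (-0.5039, 0.5387, -1.9933)
ω' = ω + α·dt = (-1.2101, 1.1108, 0.6601)
q⊗(0,ω) = (-0.7000000, -1.1000000, -1.2000000, 0.0000000)
updated quaternion q' = (-0.0070, -0.0110, -0.0120, 0.9998)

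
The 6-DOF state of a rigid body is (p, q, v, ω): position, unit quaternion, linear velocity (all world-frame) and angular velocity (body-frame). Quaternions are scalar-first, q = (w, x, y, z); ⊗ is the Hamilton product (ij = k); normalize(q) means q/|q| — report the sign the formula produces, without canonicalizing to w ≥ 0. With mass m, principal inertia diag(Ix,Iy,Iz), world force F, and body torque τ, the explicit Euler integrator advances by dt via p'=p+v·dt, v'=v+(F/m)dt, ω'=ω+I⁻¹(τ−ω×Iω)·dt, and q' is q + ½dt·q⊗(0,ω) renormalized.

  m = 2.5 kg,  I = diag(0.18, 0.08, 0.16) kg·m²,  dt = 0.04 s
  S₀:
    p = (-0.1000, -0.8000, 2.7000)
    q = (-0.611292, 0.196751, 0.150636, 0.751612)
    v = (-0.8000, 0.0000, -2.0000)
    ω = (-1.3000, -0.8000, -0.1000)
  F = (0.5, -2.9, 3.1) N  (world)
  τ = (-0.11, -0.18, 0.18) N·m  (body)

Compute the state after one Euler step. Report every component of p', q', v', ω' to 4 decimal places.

p' = (-0.1320, -0.8000, 2.6200)
q' = (-0.6020, 0.2243, 0.1412, 0.7533)
v' = (-0.7920, -0.0464, -1.9504)
ω' = (-1.3259, -0.8913, -0.0290)

ω×(Iω) gyroscopic = (0.0064, 0.0026, -0.1040)
α = I⁻¹(τ − ω×Iω) = (-0.6467, -2.2825, 1.7750)
ω + α·dt = (-1.3259, -0.8913, -0.0290)
2q̇ = q⊗(0,ω) = (0.4514463, 1.3809056, -0.4683869, 0.0995552)
q' = normalize(q + ½dt·q⊗(0,ω)) = (-0.6020, 0.2243, 0.1412, 0.7533)
a = F/m = (0.2000, -1.1600, 1.2400)
new position p' = (-0.1320, -0.8000, 2.6200)
v' = v + a·dt = (-0.7920, -0.0464, -1.9504)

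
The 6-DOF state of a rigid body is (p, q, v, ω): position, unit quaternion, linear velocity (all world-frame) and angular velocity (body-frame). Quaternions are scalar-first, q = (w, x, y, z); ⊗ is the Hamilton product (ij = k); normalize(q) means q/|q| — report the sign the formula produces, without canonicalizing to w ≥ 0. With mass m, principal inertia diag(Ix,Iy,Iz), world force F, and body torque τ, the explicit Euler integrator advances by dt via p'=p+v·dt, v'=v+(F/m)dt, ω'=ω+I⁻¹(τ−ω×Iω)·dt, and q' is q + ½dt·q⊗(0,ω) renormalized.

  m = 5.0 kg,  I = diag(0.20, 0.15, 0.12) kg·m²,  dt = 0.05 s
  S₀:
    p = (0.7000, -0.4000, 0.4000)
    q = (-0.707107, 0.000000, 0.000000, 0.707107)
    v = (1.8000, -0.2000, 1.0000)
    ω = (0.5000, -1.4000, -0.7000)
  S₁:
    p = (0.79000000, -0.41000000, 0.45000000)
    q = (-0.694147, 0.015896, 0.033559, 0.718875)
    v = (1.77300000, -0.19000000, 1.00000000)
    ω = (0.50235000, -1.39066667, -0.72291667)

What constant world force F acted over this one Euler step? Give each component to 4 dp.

velocity change Δv = (-0.02700000, 0.01000000, 0.00000000)
F = m·Δv/dt = (-2.7000, 1.0000, 0.0000)

F = (-2.7000, 1.0000, 0.0000)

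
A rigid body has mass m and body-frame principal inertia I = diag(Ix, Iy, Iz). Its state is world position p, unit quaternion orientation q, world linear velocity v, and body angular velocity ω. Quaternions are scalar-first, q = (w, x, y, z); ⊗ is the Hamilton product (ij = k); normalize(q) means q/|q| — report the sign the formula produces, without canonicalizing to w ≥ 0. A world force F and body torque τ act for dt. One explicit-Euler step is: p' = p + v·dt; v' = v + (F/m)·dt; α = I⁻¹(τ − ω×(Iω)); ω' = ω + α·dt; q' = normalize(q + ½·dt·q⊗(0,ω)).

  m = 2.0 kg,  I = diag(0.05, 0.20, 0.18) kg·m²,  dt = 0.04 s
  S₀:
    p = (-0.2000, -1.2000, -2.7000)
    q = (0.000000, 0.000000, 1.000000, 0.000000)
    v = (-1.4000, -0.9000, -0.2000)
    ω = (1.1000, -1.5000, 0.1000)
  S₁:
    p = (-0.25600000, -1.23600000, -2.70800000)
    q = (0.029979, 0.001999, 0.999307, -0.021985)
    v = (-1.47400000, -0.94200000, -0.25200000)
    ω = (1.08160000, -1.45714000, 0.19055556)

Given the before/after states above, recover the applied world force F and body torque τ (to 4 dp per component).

rate change Δω = (-0.01840000, 0.04286000, 0.09055556)
I·α + gyro = (-0.0200, 0.2000, 0.1600)
Δv = v₁−v₀ = (-0.07400000, -0.04200000, -0.05200000)
F = m·Δv/dt = (-3.7000, -2.1000, -2.6000)

F = (-3.7000, -2.1000, -2.6000)
τ = (-0.0200, 0.2000, 0.1600)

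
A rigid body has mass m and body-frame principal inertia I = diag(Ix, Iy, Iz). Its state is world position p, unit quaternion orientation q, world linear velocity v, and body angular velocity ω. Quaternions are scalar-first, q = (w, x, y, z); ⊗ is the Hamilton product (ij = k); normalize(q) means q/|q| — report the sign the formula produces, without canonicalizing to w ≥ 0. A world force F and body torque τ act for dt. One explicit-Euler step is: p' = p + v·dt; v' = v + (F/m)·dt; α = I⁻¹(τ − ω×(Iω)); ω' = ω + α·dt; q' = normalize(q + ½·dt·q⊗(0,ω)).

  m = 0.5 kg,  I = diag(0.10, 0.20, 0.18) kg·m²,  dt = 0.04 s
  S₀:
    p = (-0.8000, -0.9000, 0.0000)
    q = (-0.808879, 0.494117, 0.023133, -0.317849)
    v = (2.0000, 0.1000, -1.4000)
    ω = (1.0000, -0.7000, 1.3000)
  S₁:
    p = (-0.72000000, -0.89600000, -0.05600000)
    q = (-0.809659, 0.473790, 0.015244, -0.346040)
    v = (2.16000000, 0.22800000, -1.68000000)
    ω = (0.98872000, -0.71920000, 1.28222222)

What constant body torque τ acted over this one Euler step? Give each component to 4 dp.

Δω = ω₁−ω₀ = (-0.01128000, -0.01920000, -0.01777778)
I·α + gyro = (-0.0100, -0.2000, -0.1500)

τ = (-0.0100, -0.2000, -0.1500)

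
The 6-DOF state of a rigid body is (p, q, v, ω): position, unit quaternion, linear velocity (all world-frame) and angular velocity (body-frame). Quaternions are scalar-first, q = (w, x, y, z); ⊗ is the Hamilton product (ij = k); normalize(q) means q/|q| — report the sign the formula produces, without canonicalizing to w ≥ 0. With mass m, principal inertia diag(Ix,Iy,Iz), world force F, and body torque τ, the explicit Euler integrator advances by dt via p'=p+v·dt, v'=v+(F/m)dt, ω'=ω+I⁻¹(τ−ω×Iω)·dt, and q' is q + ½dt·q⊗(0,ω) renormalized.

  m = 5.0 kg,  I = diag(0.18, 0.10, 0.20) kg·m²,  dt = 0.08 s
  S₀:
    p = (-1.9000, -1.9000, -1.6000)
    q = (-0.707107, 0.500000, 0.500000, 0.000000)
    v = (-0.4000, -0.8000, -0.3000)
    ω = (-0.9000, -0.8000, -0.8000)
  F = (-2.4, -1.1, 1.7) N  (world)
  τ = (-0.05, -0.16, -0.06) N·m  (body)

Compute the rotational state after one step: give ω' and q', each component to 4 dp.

ω' = (-0.9507, -0.9165, -0.8010)
q' = (-0.6720, 0.5086, 0.5377, 0.0246)

gyro term ω×Iω = (0.0640, -0.0144, -0.0576)
angular accel α = (-0.6333, -1.4560, -0.0120)
ω' = ω + α·dt = (-0.9507, -0.9165, -0.8010)
q⊗(0,ω) = (0.8500000, 0.2363963, 0.9656856, 0.6156856)
q + ½dt·q⊗(0,ω), renormalized = (-0.6720, 0.5086, 0.5377, 0.0246)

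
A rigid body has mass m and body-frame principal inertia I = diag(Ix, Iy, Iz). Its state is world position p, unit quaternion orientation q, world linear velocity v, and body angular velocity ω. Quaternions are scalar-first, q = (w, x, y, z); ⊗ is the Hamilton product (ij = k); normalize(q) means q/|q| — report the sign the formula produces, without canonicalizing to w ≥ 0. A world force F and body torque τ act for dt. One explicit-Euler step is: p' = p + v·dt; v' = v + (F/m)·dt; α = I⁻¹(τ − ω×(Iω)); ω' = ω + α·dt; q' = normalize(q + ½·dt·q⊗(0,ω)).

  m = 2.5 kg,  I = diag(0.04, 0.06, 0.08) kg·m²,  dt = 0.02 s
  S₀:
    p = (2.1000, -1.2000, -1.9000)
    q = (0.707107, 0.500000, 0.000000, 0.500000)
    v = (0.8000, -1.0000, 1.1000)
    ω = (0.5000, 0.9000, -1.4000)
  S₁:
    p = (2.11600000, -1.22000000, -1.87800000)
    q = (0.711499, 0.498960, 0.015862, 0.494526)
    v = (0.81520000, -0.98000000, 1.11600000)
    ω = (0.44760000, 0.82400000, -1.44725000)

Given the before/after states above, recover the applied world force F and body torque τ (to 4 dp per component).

F = (1.9000, 2.5000, 2.0000)
τ = (-0.1300, -0.2000, -0.1800)

Δω = ω₁−ω₀ = (-0.05240000, -0.07600000, -0.04725000)
precession coupling = (-0.0252, 0.0280, 0.0090)
τ = I·(Δω/dt) + ω₀×(Iω₀) = (-0.1300, -0.2000, -0.1800)
Δv = v₁−v₀ = (0.01520000, 0.02000000, 0.01600000)
applied force F = (1.9000, 2.5000, 2.0000)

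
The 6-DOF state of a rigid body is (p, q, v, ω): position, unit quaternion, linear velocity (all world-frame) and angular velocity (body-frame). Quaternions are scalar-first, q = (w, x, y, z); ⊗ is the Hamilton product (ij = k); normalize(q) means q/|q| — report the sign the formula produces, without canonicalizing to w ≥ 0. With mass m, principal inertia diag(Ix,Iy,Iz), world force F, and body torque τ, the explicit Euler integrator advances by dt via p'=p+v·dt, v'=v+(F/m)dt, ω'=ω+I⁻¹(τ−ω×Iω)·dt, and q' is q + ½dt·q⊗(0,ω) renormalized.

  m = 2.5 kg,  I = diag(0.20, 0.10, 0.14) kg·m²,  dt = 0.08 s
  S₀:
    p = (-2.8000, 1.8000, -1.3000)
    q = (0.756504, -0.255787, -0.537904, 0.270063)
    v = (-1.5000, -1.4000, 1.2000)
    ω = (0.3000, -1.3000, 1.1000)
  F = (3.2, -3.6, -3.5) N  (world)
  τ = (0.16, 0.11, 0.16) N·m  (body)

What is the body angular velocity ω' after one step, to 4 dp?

gyro term ω×Iω = (-0.0572, 0.0198, 0.0390)
(τ − ω×Iω)/I = (1.0860, 0.9020, 0.8643)
ω + α·dt = (0.3869, -1.2278, 1.1691)

ω' = (0.3869, -1.2278, 1.1691)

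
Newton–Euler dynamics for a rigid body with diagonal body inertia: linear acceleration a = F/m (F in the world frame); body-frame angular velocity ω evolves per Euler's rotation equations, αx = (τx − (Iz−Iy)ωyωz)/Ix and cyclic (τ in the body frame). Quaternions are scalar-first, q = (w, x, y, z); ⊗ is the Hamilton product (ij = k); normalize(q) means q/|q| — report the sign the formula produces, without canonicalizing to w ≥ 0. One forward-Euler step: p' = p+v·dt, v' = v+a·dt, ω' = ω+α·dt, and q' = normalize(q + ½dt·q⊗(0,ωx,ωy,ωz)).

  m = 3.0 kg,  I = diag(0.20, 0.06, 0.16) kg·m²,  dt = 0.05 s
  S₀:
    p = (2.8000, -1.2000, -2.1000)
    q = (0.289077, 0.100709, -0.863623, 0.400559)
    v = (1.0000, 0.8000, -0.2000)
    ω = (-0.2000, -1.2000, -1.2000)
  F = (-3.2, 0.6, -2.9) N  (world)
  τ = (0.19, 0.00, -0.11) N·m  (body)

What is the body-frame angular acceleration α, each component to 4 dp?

ω×(Iω) gyroscopic = (0.1440, 0.0096, -0.0336)
angular accel α = (0.2300, -0.1600, -0.4775)

α = (0.2300, -0.1600, -0.4775)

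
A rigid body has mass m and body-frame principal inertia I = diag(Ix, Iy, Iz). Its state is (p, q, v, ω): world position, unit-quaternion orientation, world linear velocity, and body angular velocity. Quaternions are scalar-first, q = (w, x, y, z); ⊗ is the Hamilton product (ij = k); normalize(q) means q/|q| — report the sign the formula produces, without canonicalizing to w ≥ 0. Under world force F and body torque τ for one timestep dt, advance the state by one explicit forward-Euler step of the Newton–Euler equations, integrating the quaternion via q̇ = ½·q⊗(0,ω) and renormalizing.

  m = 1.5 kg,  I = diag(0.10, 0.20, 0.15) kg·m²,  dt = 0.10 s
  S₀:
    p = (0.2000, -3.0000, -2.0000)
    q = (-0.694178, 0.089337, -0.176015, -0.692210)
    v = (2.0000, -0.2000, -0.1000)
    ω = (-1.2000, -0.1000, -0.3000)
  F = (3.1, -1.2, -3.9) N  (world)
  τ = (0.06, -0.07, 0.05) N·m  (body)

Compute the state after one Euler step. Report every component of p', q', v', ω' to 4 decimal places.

p + v·dt = (0.4000, -3.0200, -2.0100)
v + (F/m)dt = (2.2067, -0.2800, -0.3600)
ω×(Iω) gyroscopic = (-0.0015, -0.0180, 0.0120)
α = I⁻¹(τ − ω×Iω) = (0.6150, -0.2600, 0.2533)
ω' = ω + α·dt = (-1.1385, -0.1260, -0.2747)
2q̇ = q⊗(0,ω) = (-0.1180601, 0.8165971, 0.9268709, -0.0118983)
q' = normalize(q + ½dt·q⊗(0,ω)) = (-0.6987, 0.1299, -0.1294, -0.6915)

p' = (0.4000, -3.0200, -2.0100)
q' = (-0.6987, 0.1299, -0.1294, -0.6915)
v' = (2.2067, -0.2800, -0.3600)
ω' = (-1.1385, -0.1260, -0.2747)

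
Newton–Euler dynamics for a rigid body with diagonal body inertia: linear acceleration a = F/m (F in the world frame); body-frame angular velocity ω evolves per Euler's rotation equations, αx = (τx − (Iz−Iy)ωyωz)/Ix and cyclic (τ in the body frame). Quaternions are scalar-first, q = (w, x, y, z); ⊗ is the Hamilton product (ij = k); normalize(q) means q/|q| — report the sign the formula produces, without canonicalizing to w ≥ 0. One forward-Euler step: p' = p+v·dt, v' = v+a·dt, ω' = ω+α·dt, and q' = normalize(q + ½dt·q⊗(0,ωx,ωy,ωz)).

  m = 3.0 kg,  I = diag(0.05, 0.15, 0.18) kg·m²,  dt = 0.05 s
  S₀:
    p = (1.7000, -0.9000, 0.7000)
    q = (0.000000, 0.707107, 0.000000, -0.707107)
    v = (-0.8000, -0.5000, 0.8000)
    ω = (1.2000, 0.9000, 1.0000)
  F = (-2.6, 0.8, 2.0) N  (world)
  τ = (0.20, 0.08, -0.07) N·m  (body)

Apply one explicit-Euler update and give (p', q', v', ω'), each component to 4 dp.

p' = (1.6600, -0.9250, 0.7400)
q' = (-0.0035, 0.7223, -0.0389, -0.6905)
v' = (-0.8433, -0.4867, 0.8333)
ω' = (1.3730, 0.9787, 0.9506)

precession coupling ω×(Iω) = (0.0270, -0.1560, 0.1080)
α = I⁻¹(τ − ω×Iω) = (3.4600, 1.5733, -0.9889)
new body rate ω' = (1.3730, 0.9787, 0.9506)
2q̇ = q⊗(0,ω) = (-0.1414214, 0.6363963, -1.5556354, 0.6363963)
updated quaternion q' = (-0.0035, 0.7223, -0.0389, -0.6905)
p' = p + v·dt = (1.6600, -0.9250, 0.7400)
new velocity v' = (-0.8433, -0.4867, 0.8333)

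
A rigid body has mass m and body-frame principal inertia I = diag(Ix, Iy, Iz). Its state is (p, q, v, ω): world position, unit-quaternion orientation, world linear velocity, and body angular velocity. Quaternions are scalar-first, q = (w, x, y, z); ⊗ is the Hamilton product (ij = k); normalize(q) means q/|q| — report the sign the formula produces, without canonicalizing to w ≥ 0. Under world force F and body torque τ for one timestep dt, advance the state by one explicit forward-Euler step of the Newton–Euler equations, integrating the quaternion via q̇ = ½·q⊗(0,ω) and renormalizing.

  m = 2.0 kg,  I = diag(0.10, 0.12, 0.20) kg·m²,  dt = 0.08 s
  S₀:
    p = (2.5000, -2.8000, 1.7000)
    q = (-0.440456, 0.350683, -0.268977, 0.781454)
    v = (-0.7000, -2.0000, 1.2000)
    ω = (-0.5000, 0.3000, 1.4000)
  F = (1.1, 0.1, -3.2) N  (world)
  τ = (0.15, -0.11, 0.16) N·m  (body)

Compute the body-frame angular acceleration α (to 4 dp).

α = (1.1640, -1.5000, 0.8150)

gyro term ω×Iω = (0.0336, 0.0700, -0.0030)
angular accel α = (1.1640, -1.5000, 0.8150)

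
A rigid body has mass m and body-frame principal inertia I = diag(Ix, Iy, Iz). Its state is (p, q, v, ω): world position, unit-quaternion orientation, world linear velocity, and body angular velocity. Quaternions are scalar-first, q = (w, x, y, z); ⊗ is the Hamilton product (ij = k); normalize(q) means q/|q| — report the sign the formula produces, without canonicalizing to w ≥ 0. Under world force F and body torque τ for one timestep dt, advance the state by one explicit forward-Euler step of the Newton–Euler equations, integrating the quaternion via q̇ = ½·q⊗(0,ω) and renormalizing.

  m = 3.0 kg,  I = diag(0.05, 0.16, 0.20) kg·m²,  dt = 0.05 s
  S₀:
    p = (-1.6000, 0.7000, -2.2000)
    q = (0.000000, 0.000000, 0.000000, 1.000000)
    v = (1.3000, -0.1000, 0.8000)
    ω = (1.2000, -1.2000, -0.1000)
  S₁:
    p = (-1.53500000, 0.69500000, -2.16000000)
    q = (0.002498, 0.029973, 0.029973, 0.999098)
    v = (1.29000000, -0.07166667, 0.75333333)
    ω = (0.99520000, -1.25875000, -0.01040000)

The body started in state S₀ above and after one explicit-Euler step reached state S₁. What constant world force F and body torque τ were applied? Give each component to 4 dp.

F = (-0.6000, 1.7000, -2.8000)
τ = (-0.2000, -0.1700, 0.2000)

v₁ − v₀ = (-0.01000000, 0.02833333, -0.04666667)
applied force F = (-0.6000, 1.7000, -2.8000)
ω₁ − ω₀ = (-0.20480000, -0.05875000, 0.08960000)
applied torque τ = (-0.2000, -0.1700, 0.2000)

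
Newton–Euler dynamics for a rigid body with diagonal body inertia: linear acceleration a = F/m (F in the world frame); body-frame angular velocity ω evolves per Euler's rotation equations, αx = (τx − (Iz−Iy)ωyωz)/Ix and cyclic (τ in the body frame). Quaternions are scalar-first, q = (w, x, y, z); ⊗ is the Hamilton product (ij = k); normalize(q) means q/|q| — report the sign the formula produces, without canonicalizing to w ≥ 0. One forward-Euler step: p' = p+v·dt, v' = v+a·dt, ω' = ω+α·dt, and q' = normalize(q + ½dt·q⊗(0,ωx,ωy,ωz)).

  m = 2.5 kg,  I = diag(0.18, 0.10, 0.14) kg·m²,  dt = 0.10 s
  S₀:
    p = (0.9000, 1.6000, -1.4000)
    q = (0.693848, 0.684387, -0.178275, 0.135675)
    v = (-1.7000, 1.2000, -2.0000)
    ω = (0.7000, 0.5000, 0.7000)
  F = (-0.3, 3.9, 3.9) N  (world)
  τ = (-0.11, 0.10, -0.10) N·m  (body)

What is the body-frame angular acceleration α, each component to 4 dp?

α = (-0.6889, 0.8040, -0.5143)

precession coupling ω×(Iω) = (0.0140, 0.0196, -0.0280)
angular accel α = (-0.6889, 0.8040, -0.5143)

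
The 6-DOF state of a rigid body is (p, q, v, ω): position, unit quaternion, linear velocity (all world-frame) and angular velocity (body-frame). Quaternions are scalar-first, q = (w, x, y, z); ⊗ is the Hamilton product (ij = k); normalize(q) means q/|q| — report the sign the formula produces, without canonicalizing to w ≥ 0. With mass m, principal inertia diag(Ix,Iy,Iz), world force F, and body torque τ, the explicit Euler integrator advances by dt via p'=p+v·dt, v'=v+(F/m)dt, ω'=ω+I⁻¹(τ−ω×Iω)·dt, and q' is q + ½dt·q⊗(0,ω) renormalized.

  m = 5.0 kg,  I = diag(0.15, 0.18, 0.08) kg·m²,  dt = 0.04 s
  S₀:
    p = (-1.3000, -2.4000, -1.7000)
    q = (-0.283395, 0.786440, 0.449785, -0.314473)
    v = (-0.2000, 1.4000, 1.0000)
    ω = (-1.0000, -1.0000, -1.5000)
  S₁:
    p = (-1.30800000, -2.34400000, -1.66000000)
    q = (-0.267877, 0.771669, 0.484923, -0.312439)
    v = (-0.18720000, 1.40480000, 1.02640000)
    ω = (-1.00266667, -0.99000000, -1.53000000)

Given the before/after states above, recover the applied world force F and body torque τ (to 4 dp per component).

F = (1.6000, 0.6000, 3.3000)
τ = (-0.1600, 0.1500, -0.0300)

v₁ − v₀ = (0.01280000, 0.00480000, 0.02640000)
applied force F = (1.6000, 0.6000, 3.3000)
rate change Δω = (-0.00266667, 0.01000000, -0.03000000)
gyro term ω₀×Iω₀ = (-0.1500, 0.1050, 0.0300)
I·α + gyro = (-0.1600, 0.1500, -0.0300)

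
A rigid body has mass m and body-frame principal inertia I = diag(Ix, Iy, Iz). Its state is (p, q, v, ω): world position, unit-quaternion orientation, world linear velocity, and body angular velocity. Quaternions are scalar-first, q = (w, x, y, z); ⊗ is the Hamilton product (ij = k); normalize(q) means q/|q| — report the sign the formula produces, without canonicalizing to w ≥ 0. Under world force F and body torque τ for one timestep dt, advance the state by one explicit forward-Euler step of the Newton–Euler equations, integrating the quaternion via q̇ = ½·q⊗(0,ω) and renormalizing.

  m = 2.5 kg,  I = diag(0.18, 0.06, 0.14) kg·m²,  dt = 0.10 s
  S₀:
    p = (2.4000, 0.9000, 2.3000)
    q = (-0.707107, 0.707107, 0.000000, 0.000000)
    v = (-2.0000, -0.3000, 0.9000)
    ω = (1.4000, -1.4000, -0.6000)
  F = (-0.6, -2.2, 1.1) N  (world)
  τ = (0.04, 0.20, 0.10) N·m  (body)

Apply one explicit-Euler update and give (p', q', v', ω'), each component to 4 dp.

angular accel α = (-0.1511, 3.8933, -0.9657)
ω + α·dt = (1.3849, -1.0107, -0.6966)
2q̇ = q⊗(0,ω) = (-0.9899498, -0.9899498, 1.4142140, -0.5656856)
q' = normalize(q + ½dt·q⊗(0,ω)) = (-0.7526, 0.6541, 0.0703, -0.0281)
new position p' = (2.2000, 0.8700, 2.3900)
new velocity v' = (-2.0240, -0.3880, 0.9440)

p' = (2.2000, 0.8700, 2.3900)
q' = (-0.7526, 0.6541, 0.0703, -0.0281)
v' = (-2.0240, -0.3880, 0.9440)
ω' = (1.3849, -1.0107, -0.6966)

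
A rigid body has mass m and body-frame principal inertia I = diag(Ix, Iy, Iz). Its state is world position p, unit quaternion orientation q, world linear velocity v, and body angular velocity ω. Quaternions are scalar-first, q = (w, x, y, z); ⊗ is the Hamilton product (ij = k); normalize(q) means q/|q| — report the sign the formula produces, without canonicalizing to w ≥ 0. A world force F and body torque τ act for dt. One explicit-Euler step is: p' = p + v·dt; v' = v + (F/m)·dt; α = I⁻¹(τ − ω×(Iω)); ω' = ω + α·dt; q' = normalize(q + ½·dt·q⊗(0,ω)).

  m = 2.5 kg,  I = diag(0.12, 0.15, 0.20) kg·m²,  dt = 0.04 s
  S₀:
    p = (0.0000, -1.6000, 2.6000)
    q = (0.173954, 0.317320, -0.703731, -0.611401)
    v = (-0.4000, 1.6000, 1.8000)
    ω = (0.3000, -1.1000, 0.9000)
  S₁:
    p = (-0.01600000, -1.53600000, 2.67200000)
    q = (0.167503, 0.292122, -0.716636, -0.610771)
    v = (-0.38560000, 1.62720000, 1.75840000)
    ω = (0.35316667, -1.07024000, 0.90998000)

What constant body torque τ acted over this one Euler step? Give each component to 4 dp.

τ = (0.1100, 0.0900, 0.0400)

ω₁ − ω₀ = (0.05316667, 0.02976000, 0.00998000)
precession coupling = (-0.0495, -0.0216, -0.0099)
I·α + gyro = (0.1100, 0.0900, 0.0400)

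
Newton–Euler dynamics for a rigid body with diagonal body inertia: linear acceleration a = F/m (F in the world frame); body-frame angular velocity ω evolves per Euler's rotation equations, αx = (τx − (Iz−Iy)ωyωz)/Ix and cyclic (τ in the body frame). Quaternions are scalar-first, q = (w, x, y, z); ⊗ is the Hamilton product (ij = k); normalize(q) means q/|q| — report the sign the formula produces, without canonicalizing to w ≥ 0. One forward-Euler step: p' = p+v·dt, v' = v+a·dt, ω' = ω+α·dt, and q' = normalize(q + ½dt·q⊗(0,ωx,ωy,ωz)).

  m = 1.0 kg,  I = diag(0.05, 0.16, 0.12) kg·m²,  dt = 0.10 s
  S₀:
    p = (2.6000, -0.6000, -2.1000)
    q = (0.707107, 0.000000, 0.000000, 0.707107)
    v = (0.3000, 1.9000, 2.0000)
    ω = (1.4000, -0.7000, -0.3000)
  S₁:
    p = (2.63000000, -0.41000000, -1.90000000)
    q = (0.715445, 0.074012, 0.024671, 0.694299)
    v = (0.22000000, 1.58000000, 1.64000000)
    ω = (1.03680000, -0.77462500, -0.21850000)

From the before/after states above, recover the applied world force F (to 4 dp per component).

F = (-0.8000, -3.2000, -3.6000)

v₁ − v₀ = (-0.08000000, -0.32000000, -0.36000000)
F = m·Δv/dt = (-0.8000, -3.2000, -3.6000)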